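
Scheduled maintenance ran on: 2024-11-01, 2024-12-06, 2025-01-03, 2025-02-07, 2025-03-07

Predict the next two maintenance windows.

2025-04-04, 2025-05-02

These are Fridays at 28- or 35-day spacing (35, 28, 35, 28).
The pattern: 1st Friday of the month.
April 2025 — 1st Friday is 2025-04-04.
1st Friday of May 2025: 2025-05-02.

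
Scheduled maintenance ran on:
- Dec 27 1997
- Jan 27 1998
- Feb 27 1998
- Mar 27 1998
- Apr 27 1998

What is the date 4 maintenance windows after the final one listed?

The day-of-month is always 27 (31, 31, 28, 31 days between events).
So this recurs on the 27th of each month.
Next: May 1998 → May 27 1998.
June 1998: Jun 27 1998.
July 1998: Jul 27 1998.
August 1998: Aug 27 1998.

Aug 27 1998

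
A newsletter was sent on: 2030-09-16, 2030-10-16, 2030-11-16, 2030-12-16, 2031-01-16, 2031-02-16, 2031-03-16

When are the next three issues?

Gaps: 30, 31, 30, 31, 31, 28 days — not constant. Every event is on the 16th of the month.
Pattern: the 16th of each month.
Next: April 2031 → 2031-04-16.
Next: May 2031 → 2031-05-16.
June 2031: 2031-06-16.

2031-04-16, 2031-05-16, 2031-06-16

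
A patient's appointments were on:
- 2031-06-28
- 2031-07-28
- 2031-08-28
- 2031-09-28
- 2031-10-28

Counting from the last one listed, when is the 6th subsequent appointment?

2032-04-28

The day-of-month is always 28 (30, 31, 31, 30 days between events).
So this recurs on the 28th of each month.
November 2031: 2031-11-28.
December 2031: 2031-12-28.
January 2032: 2032-01-28.
February 2032: 2032-02-28.
Next: March 2032 → 2032-03-28.
Next: April 2032 → 2032-04-28.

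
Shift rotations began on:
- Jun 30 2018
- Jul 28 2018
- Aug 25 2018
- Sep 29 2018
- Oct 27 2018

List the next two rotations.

All Saturdays; the gaps (28, 28, 35, 28) vary with month length.
This is the last Saturday of each month.
Last Saturday of November 2018: Nov 24 2018.
Last Saturday of December 2018: Dec 29 2018.

Nov 24 2018, Dec 29 2018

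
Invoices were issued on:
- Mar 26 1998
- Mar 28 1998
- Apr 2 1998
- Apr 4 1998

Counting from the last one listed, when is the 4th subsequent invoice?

The gap pattern 2, 5, 2 repeats every 2 events.
These are the Thursdays and Saturdays of each week.
Next Thursday: Apr 9 1998.
Next Saturday: Apr 11 1998.
Next Thursday: Apr 16 1998.
The following Saturday is Apr 18 1998.

Apr 18 1998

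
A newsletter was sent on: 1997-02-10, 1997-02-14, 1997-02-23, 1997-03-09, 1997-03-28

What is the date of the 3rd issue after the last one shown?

1997-06-23

The spacing grows by 5 each time: 4, 9, 14, 19 days.
Next gap: 24 days. 1997-03-28 + 24 days = 1997-04-21.
Next gap: 29 days. 1997-04-21 + 29 days = 1997-05-20.
Next gap: 34 days. 1997-05-20 + 34 days = 1997-06-23.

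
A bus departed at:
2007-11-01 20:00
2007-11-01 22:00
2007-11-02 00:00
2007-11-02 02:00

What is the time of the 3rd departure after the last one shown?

2007-11-02 08:00

Gaps: 2, 2, 2 hours — each event is 2 hours after the previous one.
2007-11-02 02:00 + 2 h = 2007-11-02 04:00.
2007-11-02 04:00 + 2 h = 2007-11-02 06:00.
2007-11-02 06:00 + 2 h = 2007-11-02 08:00.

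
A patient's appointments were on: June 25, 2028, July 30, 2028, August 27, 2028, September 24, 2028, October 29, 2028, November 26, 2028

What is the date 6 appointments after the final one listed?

Every date is a Sunday; gaps 35, 28, 28, 35, 28 days.
Each is the last Sunday of its month (at least one falls on the 29th or later, ruling out '4th Sunday').
December 2028 ends with Sunday December 31, 2028.
Last Sunday of January 2029: January 28, 2029.
Last Sunday of February 2029: February 25, 2029.
March 2029 ends with Sunday March 25, 2029.
April 2029 ends with Sunday April 29, 2029.
May 2029 ends with Sunday May 27, 2029.

May 27, 2029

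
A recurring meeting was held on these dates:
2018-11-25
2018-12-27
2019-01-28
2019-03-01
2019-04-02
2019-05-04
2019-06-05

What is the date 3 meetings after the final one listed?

2019-09-09

Every event comes 32 days after the last (32, 32, 32, 32, 32, 32).
2019-06-05 + 32 days = 2019-07-07.
2019-07-07 + 32 days = 2019-08-08.
2019-08-08 + 32 days = 2019-09-09.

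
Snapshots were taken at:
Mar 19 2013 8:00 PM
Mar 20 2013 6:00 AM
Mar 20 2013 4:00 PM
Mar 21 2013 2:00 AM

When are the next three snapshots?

Mar 21 2013 12:00 PM, Mar 21 2013 10:00 PM, Mar 22 2013 8:00 AM

Spacing: 10, 10, 10 h — constant 10 h.
Mar 21 2013 2:00 AM + 10 h = Mar 21 2013 12:00 PM.
Mar 21 2013 12:00 PM + 10 h = Mar 21 2013 10:00 PM.
Mar 21 2013 10:00 PM + 10 h = Mar 22 2013 8:00 AM.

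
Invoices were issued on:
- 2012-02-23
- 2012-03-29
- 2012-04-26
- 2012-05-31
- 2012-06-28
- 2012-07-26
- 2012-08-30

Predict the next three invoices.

2012-09-27, 2012-10-25, 2012-11-29

These are Thursdays with 35, 28, 35, 28, 28, 35-day gaps.
Each is the final Thursday of its month — 2012-03-29 is past the 28th, so '4th Thursday' doesn't fit.
September 2012 ends with Thursday 2012-09-27.
October 2012 ends with Thursday 2012-10-25.
Last Thursday of November 2012: 2012-11-29.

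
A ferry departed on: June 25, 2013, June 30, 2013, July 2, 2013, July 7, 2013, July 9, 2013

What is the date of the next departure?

Every event lands on a Tuesday or Sunday (gaps cycle 5, 2, 5, 2).
So the schedule is: every Tuesday and Sunday.
The following Sunday is July 14, 2013.

July 14, 2013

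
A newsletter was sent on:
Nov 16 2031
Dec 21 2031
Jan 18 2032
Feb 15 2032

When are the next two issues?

Mar 21 2032, Apr 18 2032

These are Sundays at 28- or 35-day spacing (35, 28, 28).
The pattern: 3rd Sunday of the month.
March 2032 — 3rd Sunday is Mar 21 2032.
April 2032 — 3rd Sunday is Apr 18 2032.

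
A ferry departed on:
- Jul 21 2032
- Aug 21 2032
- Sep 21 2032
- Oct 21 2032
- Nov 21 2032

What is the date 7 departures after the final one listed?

The day-of-month is always 21 (31, 31, 30, 31 days between events).
So this recurs on the 21st of each month.
Next: December 2032 → Dec 21 2032.
Next: January 2033 → Jan 21 2033.
Next: February 2033 → Feb 21 2033.
March 2033: Mar 21 2033.
April 2033: Apr 21 2033.
May 2033: May 21 2033.
Next: June 2033 → Jun 21 2033.

Jun 21 2033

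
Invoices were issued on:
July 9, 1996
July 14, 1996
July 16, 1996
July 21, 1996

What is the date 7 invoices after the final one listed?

August 13, 1996

The gap pattern 5, 2, 5 repeats every 2 events.
These are the Tuesdays and Sundays of each week.
The following Tuesday is July 23, 1996.
The following Sunday is July 28, 1996.
The following Tuesday is July 30, 1996.
The following Sunday is August 4, 1996.
The following Tuesday is August 6, 1996.
Next Sunday: August 11, 1996.
Next Tuesday: August 13, 1996.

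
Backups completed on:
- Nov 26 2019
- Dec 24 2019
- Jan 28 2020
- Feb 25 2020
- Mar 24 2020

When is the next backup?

These are Tuesdays at 28- or 35-day spacing (28, 35, 28, 28).
The pattern: 4th Tuesday of the month.
4th Tuesday of April 2020: Apr 28 2020.

Apr 28 2020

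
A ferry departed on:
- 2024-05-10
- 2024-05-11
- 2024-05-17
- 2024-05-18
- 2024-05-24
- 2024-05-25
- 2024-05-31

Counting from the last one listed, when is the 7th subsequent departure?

2024-06-22

Gaps: 1, 6, 1, 6, 1, 6 days — not constant, but cyclic with period 2.
The events fall on every Friday and Saturday.
Next Saturday: 2024-06-01.
Next Friday: 2024-06-07.
The following Saturday is 2024-06-08.
Next Friday: 2024-06-14.
Next Saturday: 2024-06-15.
Next Friday: 2024-06-21.
Next Saturday: 2024-06-22.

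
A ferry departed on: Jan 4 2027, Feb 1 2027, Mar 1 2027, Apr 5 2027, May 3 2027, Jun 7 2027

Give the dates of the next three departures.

Jul 5 2027, Aug 2 2027, Sep 6 2027

All dates are Mondays, 28, 28, 35, 28, 35 days apart.
Specifically, the 1st Monday of each month.
1st Monday of July 2027: Jul 5 2027.
1st Monday of August 2027: Aug 2 2027.
1st Monday of September 2027: Sep 6 2027.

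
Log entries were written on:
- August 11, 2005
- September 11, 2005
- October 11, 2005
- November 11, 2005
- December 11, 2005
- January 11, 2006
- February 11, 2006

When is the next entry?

March 11, 2006

Gaps: 31, 30, 31, 30, 31, 31 days — not constant. Every event is on the 11th of the month.
Pattern: the 11th of each month.
March 2006: March 11, 2006.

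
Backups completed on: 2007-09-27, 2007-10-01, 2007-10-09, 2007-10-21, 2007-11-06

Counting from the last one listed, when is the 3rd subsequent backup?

2008-01-17

Gaps: 4, 8, 12, 16 days — each gap is 4 larger than the previous one.
Next gap: 20 days. 2007-11-06 + 20 days = 2007-11-26.
Next gap: 24 days. 2007-11-26 + 24 days = 2007-12-20.
Next gap: 28 days. 2007-12-20 + 28 days = 2008-01-17.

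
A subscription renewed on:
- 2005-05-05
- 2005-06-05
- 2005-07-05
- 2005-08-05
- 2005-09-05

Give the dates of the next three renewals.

2005-10-05, 2005-11-05, 2005-12-05

Each date is the 5th; the gaps (31, 30, 31, 31) track the month lengths.
The rule is the 5th of each month.
Next: October 2005 → 2005-10-05.
November 2005: 2005-11-05.
Next: December 2005 → 2005-12-05.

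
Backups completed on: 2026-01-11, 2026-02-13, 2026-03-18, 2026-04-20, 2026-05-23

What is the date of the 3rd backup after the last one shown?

Gaps between consecutive events: 33, 33, 33, 33 days — a constant 33-day interval.
2026-05-23 + 33 days = 2026-06-25.
2026-06-25 + 33 days = 2026-07-28.
2026-07-28 + 33 days = 2026-08-30.

2026-08-30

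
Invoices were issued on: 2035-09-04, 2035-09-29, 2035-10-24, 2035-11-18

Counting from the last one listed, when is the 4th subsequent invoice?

The spacing is 25, 25, 25 days — always 25 days.
2035-11-18 + 25 days = 2035-12-13.
2035-12-13 + 25 days = 2036-01-07.
2036-01-07 + 25 days = 2036-02-01.
2036-02-01 + 25 days = 2036-02-26.

2036-02-26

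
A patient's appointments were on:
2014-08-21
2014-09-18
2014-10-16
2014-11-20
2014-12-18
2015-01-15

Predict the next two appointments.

Gaps: 28, 28, 35, 28, 28 days — a mix of 28 and 35. Every date is a Thursday.
Each is the 3rd Thursday of its month.
3rd Thursday of February 2015: 2015-02-19.
3rd Thursday of March 2015: 2015-03-19.

2015-02-19, 2015-03-19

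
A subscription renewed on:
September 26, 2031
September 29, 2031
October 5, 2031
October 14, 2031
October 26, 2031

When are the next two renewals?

November 10, 2031; November 28, 2031

The spacing grows by 3 each time: 3, 6, 9, 12 days.
Next gap: 15 days. October 26, 2031 + 15 days = November 10, 2031.
Next gap: 18 days. November 10, 2031 + 18 days = November 28, 2031.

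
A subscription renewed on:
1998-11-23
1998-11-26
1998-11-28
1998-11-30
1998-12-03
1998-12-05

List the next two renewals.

1998-12-07, 1998-12-10

Gaps: 3, 2, 2, 3, 2 days — not constant, but cyclic with period 3.
The events fall on every Monday, Thursday and Saturday.
Next Monday: 1998-12-07.
Next Thursday: 1998-12-10.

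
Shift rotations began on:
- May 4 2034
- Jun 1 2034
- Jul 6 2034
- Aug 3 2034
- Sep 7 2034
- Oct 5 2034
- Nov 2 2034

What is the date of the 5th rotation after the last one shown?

All dates are Thursdays, 28, 35, 28, 35, 28, 28 days apart.
Specifically, the 1st Thursday of each month.
December 2034 — 1st Thursday is Dec 7 2034.
1st Thursday of January 2035: Jan 4 2035.
February 2035 — 1st Thursday is Feb 1 2035.
March 2035 — 1st Thursday is Mar 1 2035.
April 2035 — 1st Thursday is Apr 5 2035.

Apr 5 2035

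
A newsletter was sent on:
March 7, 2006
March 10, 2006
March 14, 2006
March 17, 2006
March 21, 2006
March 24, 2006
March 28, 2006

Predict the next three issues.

March 31, 2006; April 4, 2006; April 7, 2006

Gaps: 3, 4, 3, 4, 3, 4 days — not constant, but cyclic with period 2.
The events fall on every Tuesday and Friday.
Next Friday: March 31, 2006.
The following Tuesday is April 4, 2006.
Next Friday: April 7, 2006.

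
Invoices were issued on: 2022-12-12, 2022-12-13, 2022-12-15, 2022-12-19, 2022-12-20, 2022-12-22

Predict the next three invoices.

2022-12-26, 2022-12-27, 2022-12-29

The gap pattern 1, 2, 4, 1, 2 repeats every 3 events.
These are the Mondays, Tuesdays and Thursdays of each week.
Next Monday: 2022-12-26.
The following Tuesday is 2022-12-27.
The following Thursday is 2022-12-29.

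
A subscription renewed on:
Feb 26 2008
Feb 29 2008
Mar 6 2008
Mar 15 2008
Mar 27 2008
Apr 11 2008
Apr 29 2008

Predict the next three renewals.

May 20 2008, Jun 13 2008, Jul 10 2008

The spacing grows by 3 each time: 3, 6, 9, 12, 15, 18 days.
Next gap: 21 days. Apr 29 2008 + 21 days = May 20 2008.
Next gap: 24 days. May 20 2008 + 24 days = Jun 13 2008.
Next gap: 27 days. Jun 13 2008 + 27 days = Jul 10 2008.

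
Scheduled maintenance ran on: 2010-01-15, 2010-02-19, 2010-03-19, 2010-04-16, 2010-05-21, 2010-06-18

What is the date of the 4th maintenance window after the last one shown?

2010-10-15

Gaps: 35, 28, 28, 35, 28 days — a mix of 28 and 35. Every date is a Friday.
Each is the 3rd Friday of its month.
July 2010 — 3rd Friday is 2010-07-16.
3rd Friday of August 2010: 2010-08-20.
September 2010 — 3rd Friday is 2010-09-17.
October 2010 — 3rd Friday is 2010-10-15.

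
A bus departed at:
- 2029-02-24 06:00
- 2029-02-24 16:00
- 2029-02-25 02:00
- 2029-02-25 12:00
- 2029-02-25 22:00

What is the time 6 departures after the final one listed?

2029-02-28 10:00

The interval is a steady 10 hours (10, 10, 10, 10).
2029-02-25 22:00 + 10 h = 2029-02-26 08:00.
2029-02-26 08:00 + 10 h = 2029-02-26 18:00.
2029-02-26 18:00 + 10 h = 2029-02-27 04:00.
2029-02-27 04:00 + 10 h = 2029-02-27 14:00.
2029-02-27 14:00 + 10 h = 2029-02-28 00:00.
2029-02-28 00:00 + 10 h = 2029-02-28 10:00.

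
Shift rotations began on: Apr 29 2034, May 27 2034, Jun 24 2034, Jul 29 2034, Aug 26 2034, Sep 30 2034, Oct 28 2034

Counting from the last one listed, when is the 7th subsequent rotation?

May 26 2035

Every date is a Saturday; gaps 28, 28, 35, 28, 35, 28 days.
Each is the last Saturday of its month (at least one falls on the 29th or later, ruling out '4th Saturday').
Last Saturday of November 2034: Nov 25 2034.
December 2034 ends with Saturday Dec 30 2034.
January 2035 ends with Saturday Jan 27 2035.
Last Saturday of February 2035: Feb 24 2035.
March 2035 ends with Saturday Mar 31 2035.
April 2035 ends with Saturday Apr 28 2035.
May 2035 ends with Saturday May 26 2035.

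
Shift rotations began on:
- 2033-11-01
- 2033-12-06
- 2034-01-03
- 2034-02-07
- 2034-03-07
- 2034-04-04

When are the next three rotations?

All dates are Tuesdays, 35, 28, 35, 28, 28 days apart.
Specifically, the 1st Tuesday of each month.
1st Tuesday of May 2034: 2034-05-02.
1st Tuesday of June 2034: 2034-06-06.
July 2034 — 1st Tuesday is 2034-07-04.

2034-05-02, 2034-06-06, 2034-07-04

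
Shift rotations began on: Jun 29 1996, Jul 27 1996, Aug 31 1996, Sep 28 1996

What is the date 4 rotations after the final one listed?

Jan 25 1997

These are Saturdays with 28, 35, 28-day gaps.
Each is the final Saturday of its month — Jun 29 1996 is past the 28th, so '4th Saturday' doesn't fit.
Last Saturday of October 1996: Oct 26 1996.
Last Saturday of November 1996: Nov 30 1996.
Last Saturday of December 1996: Dec 28 1996.
Last Saturday of January 1997: Jan 25 1997.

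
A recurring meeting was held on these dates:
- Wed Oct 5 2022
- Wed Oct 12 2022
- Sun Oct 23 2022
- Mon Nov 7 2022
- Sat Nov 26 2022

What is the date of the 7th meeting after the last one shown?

Intervals are 7, 11, 15, 19 days — an arithmetic progression with common difference 4.
Next gap: 23 days. Sat Nov 26 2022 + 23 days = Mon Dec 19 2022.
Next gap: 27 days. Mon Dec 19 2022 + 27 days = Sun Jan 15 2023.
Next gap: 31 days. Sun Jan 15 2023 + 31 days = Wed Feb 15 2023.
Next gap: 35 days. Wed Feb 15 2023 + 35 days = Wed Mar 22 2023.
Next gap: 39 days. Wed Mar 22 2023 + 39 days = Sun Apr 30 2023.
Next gap: 43 days. Sun Apr 30 2023 + 43 days = Mon Jun 12 2023.
Next gap: 47 days. Mon Jun 12 2023 + 47 days = Sat Jul 29 2023.

Sat Jul 29 2023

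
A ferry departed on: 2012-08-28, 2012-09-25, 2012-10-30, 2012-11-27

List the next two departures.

These are Tuesdays with 28, 35, 28-day gaps.
Each is the final Tuesday of its month — 2012-10-30 is past the 28th, so '4th Tuesday' doesn't fit.
December 2012 ends with Tuesday 2012-12-25.
January 2013 ends with Tuesday 2013-01-29.

2012-12-25, 2013-01-29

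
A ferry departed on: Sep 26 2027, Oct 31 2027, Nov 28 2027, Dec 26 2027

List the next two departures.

All Sundays; the gaps (35, 28, 28) vary with month length.
This is the last Sunday of each month.
January 2028 ends with Sunday Jan 30 2028.
February 2028 ends with Sunday Feb 27 2028.

Jan 30 2028, Feb 27 2028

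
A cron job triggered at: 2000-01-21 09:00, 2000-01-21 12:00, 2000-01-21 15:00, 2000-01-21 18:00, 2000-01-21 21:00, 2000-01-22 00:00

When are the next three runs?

2000-01-22 03:00, 2000-01-22 06:00, 2000-01-22 09:00

The interval is a steady 3 hours (3, 3, 3, 3, 3).
2000-01-22 00:00 + 3 h = 2000-01-22 03:00.
2000-01-22 03:00 + 3 h = 2000-01-22 06:00.
2000-01-22 06:00 + 3 h = 2000-01-22 09:00.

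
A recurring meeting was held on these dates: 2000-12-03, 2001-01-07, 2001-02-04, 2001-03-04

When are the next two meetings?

2001-04-01, 2001-05-06

All dates are Sundays, 35, 28, 28 days apart.
Specifically, the 1st Sunday of each month.
1st Sunday of April 2001: 2001-04-01.
May 2001 — 1st Sunday is 2001-05-06.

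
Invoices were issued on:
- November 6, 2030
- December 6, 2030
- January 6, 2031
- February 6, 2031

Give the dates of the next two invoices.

Gaps: 30, 31, 31 days — not constant. Every event is on the 6th of the month.
Pattern: the 6th of each month.
Next: March 2031 → March 6, 2031.
April 2031: April 6, 2031.

March 6, 2031; April 6, 2031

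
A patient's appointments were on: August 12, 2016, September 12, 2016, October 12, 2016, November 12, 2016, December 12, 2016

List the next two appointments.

January 12, 2017; February 12, 2017

Gaps: 31, 30, 31, 30 days — not constant. Every event is on the 12th of the month.
Pattern: the 12th of each month.
January 2017: January 12, 2017.
Next: February 2017 → February 12, 2017.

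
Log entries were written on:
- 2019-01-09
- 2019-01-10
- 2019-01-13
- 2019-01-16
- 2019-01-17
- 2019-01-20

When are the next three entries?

2019-01-23, 2019-01-24, 2019-01-27

Every event lands on a Wednesday or Thursday or Sunday (gaps cycle 1, 3, 3, 1, 3).
So the schedule is: every Wednesday, Thursday and Sunday.
The following Wednesday is 2019-01-23.
The following Thursday is 2019-01-24.
The following Sunday is 2019-01-27.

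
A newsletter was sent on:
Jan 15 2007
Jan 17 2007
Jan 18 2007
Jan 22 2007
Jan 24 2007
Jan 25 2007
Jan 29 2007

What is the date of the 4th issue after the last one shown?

Every event lands on a Monday or Wednesday or Thursday (gaps cycle 2, 1, 4, 2, 1, 4).
So the schedule is: every Monday, Wednesday and Thursday.
Next Wednesday: Jan 31 2007.
The following Thursday is Feb 1 2007.
Next Monday: Feb 5 2007.
The following Wednesday is Feb 7 2007.

Feb 7 2007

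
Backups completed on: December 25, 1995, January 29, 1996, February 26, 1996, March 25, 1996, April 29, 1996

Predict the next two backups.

May 27, 1996; June 24, 1996

These are Mondays with 35, 28, 28, 35-day gaps.
Each is the final Monday of its month — January 29, 1996 is past the 28th, so '4th Monday' doesn't fit.
Last Monday of May 1996: May 27, 1996.
June 1996 ends with Monday June 24, 1996.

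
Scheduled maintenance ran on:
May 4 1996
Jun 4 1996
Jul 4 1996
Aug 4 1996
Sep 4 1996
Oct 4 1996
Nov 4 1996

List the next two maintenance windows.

Dec 4 1996, Jan 4 1997

The day-of-month is always 4 (31, 30, 31, 31, 30, 31 days between events).
So this recurs on the 4th of each month.
December 1996: Dec 4 1996.
January 1997: Jan 4 1997.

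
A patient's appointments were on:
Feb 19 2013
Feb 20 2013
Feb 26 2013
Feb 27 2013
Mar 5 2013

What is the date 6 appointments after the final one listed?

Mar 26 2013

Every event lands on a Tuesday or Wednesday (gaps cycle 1, 6, 1, 6).
So the schedule is: every Tuesday and Wednesday.
Next Wednesday: Mar 6 2013.
Next Tuesday: Mar 12 2013.
The following Wednesday is Mar 13 2013.
Next Tuesday: Mar 19 2013.
The following Wednesday is Mar 20 2013.
The following Tuesday is Mar 26 2013.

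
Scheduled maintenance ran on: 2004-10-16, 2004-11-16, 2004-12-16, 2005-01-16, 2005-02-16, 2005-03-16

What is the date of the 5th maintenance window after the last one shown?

Gaps: 31, 30, 31, 31, 28 days — not constant. Every event is on the 16th of the month.
Pattern: the 16th of each month.
Next: April 2005 → 2005-04-16.
Next: May 2005 → 2005-05-16.
Next: June 2005 → 2005-06-16.
July 2005: 2005-07-16.
Next: August 2005 → 2005-08-16.

2005-08-16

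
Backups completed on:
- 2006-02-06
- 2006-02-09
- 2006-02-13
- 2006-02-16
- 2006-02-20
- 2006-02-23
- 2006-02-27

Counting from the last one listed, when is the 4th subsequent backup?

2006-03-13

The gap pattern 3, 4, 3, 4, 3, 4 repeats every 2 events.
These are the Mondays and Thursdays of each week.
The following Thursday is 2006-03-02.
Next Monday: 2006-03-06.
Next Thursday: 2006-03-09.
Next Monday: 2006-03-13.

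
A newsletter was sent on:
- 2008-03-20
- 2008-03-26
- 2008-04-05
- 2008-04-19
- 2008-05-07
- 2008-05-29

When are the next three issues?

Gaps: 6, 10, 14, 18, 22 days — each gap is 4 larger than the previous one.
Next gap: 26 days. 2008-05-29 + 26 days = 2008-06-24.
Next gap: 30 days. 2008-06-24 + 30 days = 2008-07-24.
Next gap: 34 days. 2008-07-24 + 34 days = 2008-08-27.

2008-06-24, 2008-07-24, 2008-08-27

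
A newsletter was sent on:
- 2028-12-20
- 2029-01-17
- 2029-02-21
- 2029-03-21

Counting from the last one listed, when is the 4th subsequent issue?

2029-07-18

These are Wednesdays at 28- or 35-day spacing (28, 35, 28).
The pattern: 3rd Wednesday of the month.
April 2029 — 3rd Wednesday is 2029-04-18.
3rd Wednesday of May 2029: 2029-05-16.
3rd Wednesday of June 2029: 2029-06-20.
July 2029 — 3rd Wednesday is 2029-07-18.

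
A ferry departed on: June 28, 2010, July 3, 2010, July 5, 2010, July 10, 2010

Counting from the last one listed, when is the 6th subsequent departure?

The gap pattern 5, 2, 5 repeats every 2 events.
These are the Mondays and Saturdays of each week.
Next Monday: July 12, 2010.
Next Saturday: July 17, 2010.
The following Monday is July 19, 2010.
The following Saturday is July 24, 2010.
Next Monday: July 26, 2010.
Next Saturday: July 31, 2010.

July 31, 2010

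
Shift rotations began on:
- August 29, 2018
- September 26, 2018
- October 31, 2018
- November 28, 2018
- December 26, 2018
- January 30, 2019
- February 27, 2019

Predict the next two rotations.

These are Wednesdays with 28, 35, 28, 28, 35, 28-day gaps.
Each is the final Wednesday of its month — August 29, 2018 is past the 28th, so '4th Wednesday' doesn't fit.
March 2019 ends with Wednesday March 27, 2019.
April 2019 ends with Wednesday April 24, 2019.

March 27, 2019; April 24, 2019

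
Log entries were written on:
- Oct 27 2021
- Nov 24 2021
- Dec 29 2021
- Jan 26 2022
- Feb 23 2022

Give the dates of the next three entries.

Mar 30 2022, Apr 27 2022, May 25 2022

All Wednesdays; the gaps (28, 35, 28, 28) vary with month length.
This is the last Wednesday of each month.
March 2022 ends with Wednesday Mar 30 2022.
Last Wednesday of April 2022: Apr 27 2022.
Last Wednesday of May 2022: May 25 2022.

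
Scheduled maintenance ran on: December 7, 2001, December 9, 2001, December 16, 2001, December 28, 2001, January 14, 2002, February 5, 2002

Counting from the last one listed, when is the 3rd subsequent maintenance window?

May 12, 2002

Intervals are 2, 7, 12, 17, 22 days — an arithmetic progression with common difference 5.
Next gap: 27 days. February 5, 2002 + 27 days = March 4, 2002.
Next gap: 32 days. March 4, 2002 + 32 days = April 5, 2002.
Next gap: 37 days. April 5, 2002 + 37 days = May 12, 2002.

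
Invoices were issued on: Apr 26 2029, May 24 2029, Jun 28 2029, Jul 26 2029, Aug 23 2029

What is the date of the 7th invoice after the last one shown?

Mar 28 2030

These are Thursdays at 28- or 35-day spacing (28, 35, 28, 28).
The pattern: 4th Thursday of the month.
4th Thursday of September 2029: Sep 27 2029.
October 2029 — 4th Thursday is Oct 25 2029.
4th Thursday of November 2029: Nov 22 2029.
4th Thursday of December 2029: Dec 27 2029.
January 2030 — 4th Thursday is Jan 24 2030.
February 2030 — 4th Thursday is Feb 28 2030.
March 2030 — 4th Thursday is Mar 28 2030.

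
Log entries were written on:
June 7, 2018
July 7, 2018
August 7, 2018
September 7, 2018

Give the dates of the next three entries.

Gaps: 30, 31, 31 days — not constant. Every event is on the 7th of the month.
Pattern: the 7th of each month.
October 2018: October 7, 2018.
Next: November 2018 → November 7, 2018.
December 2018: December 7, 2018.

October 7, 2018; November 7, 2018; December 7, 2018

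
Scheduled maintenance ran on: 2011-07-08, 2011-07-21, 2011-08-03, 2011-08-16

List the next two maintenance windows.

The spacing is 13, 13, 13 days — always 13 days.
2011-08-16 + 13 days = 2011-08-29.
2011-08-29 + 13 days = 2011-09-11.

2011-08-29, 2011-09-11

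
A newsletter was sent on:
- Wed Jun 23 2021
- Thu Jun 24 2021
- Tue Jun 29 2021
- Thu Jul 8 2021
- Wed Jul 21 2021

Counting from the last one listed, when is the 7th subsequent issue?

The spacing grows by 4 each time: 1, 5, 9, 13 days.
Next gap: 17 days. Wed Jul 21 2021 + 17 days = Sat Aug 7 2021.
Next gap: 21 days. Sat Aug 7 2021 + 21 days = Sat Aug 28 2021.
Next gap: 25 days. Sat Aug 28 2021 + 25 days = Wed Sep 22 2021.
Next gap: 29 days. Wed Sep 22 2021 + 29 days = Thu Oct 21 2021.
Next gap: 33 days. Thu Oct 21 2021 + 33 days = Tue Nov 23 2021.
Next gap: 37 days. Tue Nov 23 2021 + 37 days = Thu Dec 30 2021.
Next gap: 41 days. Thu Dec 30 2021 + 41 days = Wed Feb 9 2022.

Wed Feb 9 2022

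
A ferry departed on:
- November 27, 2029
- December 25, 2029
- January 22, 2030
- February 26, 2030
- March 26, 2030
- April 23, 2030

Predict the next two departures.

May 28, 2030; June 25, 2030

Gaps: 28, 28, 35, 28, 28 days — a mix of 28 and 35. Every date is a Tuesday.
Each is the 4th Tuesday of its month.
4th Tuesday of May 2030: May 28, 2030.
June 2030 — 4th Tuesday is June 25, 2030.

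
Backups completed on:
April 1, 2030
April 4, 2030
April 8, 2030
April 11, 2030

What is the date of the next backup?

The gap pattern 3, 4, 3 repeats every 2 events.
These are the Mondays and Thursdays of each week.
The following Monday is April 15, 2030.

April 15, 2030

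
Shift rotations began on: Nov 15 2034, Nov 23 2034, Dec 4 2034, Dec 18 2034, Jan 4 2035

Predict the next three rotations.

Jan 24 2035, Feb 16 2035, Mar 14 2035

Gaps: 8, 11, 14, 17 days — each gap is 3 larger than the previous one.
Next gap: 20 days. Jan 4 2035 + 20 days = Jan 24 2035.
Next gap: 23 days. Jan 24 2035 + 23 days = Feb 16 2035.
Next gap: 26 days. Feb 16 2035 + 26 days = Mar 14 2035.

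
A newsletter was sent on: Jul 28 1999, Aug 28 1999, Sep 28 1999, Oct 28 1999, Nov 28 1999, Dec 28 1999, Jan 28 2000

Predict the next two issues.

Gaps: 31, 31, 30, 31, 30, 31 days — not constant. Every event is on the 28th of the month.
Pattern: the 28th of each month.
Next: February 2000 → Feb 28 2000.
March 2000: Mar 28 2000.

Feb 28 2000, Mar 28 2000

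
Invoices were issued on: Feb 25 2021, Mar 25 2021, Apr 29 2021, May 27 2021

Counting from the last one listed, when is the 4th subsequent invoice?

Sep 30 2021

Every date is a Thursday; gaps 28, 35, 28 days.
Each is the last Thursday of its month (at least one falls on the 29th or later, ruling out '4th Thursday').
June 2021 ends with Thursday Jun 24 2021.
Last Thursday of July 2021: Jul 29 2021.
Last Thursday of August 2021: Aug 26 2021.
September 2021 ends with Thursday Sep 30 2021.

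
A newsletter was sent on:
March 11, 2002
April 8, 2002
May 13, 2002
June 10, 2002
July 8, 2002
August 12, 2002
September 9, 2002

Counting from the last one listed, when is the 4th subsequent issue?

January 13, 2003

All dates are Mondays, 28, 35, 28, 28, 35, 28 days apart.
Specifically, the 2nd Monday of each month.
October 2002 — 2nd Monday is October 14, 2002.
2nd Monday of November 2002: November 11, 2002.
2nd Monday of December 2002: December 9, 2002.
2nd Monday of January 2003: January 13, 2003.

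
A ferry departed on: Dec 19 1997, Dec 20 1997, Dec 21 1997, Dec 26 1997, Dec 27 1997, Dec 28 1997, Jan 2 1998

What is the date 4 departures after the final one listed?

The gap pattern 1, 1, 5, 1, 1, 5 repeats every 3 events.
These are the Fridays, Saturdays and Sundays of each week.
Next Saturday: Jan 3 1998.
Next Sunday: Jan 4 1998.
Next Friday: Jan 9 1998.
Next Saturday: Jan 10 1998.

Jan 10 1998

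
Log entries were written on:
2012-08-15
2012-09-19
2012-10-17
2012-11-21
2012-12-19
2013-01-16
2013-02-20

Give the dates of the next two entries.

Gaps: 35, 28, 35, 28, 28, 35 days — a mix of 28 and 35. Every date is a Wednesday.
Each is the 3rd Wednesday of its month.
March 2013 — 3rd Wednesday is 2013-03-20.
3rd Wednesday of April 2013: 2013-04-17.

2013-03-20, 2013-04-17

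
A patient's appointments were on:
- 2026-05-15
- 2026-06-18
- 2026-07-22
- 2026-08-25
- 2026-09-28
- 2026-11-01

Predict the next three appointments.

2026-12-05, 2027-01-08, 2027-02-11

The spacing is 34, 34, 34, 34, 34 days — always 34 days.
2026-11-01 + 34 days = 2026-12-05.
2026-12-05 + 34 days = 2027-01-08.
2027-01-08 + 34 days = 2027-02-11.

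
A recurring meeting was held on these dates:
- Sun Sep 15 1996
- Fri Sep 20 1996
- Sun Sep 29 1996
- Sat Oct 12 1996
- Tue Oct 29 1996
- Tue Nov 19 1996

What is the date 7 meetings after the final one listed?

Intervals are 5, 9, 13, 17, 21 days — an arithmetic progression with common difference 4.
Next gap: 25 days. Tue Nov 19 1996 + 25 days = Sat Dec 14 1996.
Next gap: 29 days. Sat Dec 14 1996 + 29 days = Sun Jan 12 1997.
Next gap: 33 days. Sun Jan 12 1997 + 33 days = Fri Feb 14 1997.
Next gap: 37 days. Fri Feb 14 1997 + 37 days = Sun Mar 23 1997.
Next gap: 41 days. Sun Mar 23 1997 + 41 days = Sat May 3 1997.
Next gap: 45 days. Sat May 3 1997 + 45 days = Tue Jun 17 1997.
Next gap: 49 days. Tue Jun 17 1997 + 49 days = Tue Aug 5 1997.

Tue Aug 5 1997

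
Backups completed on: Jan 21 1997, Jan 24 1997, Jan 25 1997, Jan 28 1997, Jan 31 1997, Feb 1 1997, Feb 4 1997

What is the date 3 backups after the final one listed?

Feb 11 1997

The gap pattern 3, 1, 3, 3, 1, 3 repeats every 3 events.
These are the Tuesdays, Fridays and Saturdays of each week.
The following Friday is Feb 7 1997.
Next Saturday: Feb 8 1997.
Next Tuesday: Feb 11 1997.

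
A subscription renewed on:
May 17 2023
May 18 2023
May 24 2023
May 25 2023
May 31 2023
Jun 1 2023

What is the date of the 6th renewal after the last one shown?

The gap pattern 1, 6, 1, 6, 1 repeats every 2 events.
These are the Wednesdays and Thursdays of each week.
Next Wednesday: Jun 7 2023.
The following Thursday is Jun 8 2023.
The following Wednesday is Jun 14 2023.
The following Thursday is Jun 15 2023.
Next Wednesday: Jun 21 2023.
The following Thursday is Jun 22 2023.

Jun 22 2023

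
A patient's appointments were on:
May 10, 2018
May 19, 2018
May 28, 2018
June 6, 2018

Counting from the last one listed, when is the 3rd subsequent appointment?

Gaps between consecutive events: 9, 9, 9 days — a constant 9-day interval.
June 6, 2018 + 9 days = June 15, 2018.
June 15, 2018 + 9 days = June 24, 2018.
June 24, 2018 + 9 days = July 3, 2018.

July 3, 2018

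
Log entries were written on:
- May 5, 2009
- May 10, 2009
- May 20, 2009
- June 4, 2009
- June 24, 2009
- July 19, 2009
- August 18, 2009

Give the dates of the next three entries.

Gaps: 5, 10, 15, 20, 25, 30 days — each gap is 5 larger than the previous one.
Next gap: 35 days. August 18, 2009 + 35 days = September 22, 2009.
Next gap: 40 days. September 22, 2009 + 40 days = November 1, 2009.
Next gap: 45 days. November 1, 2009 + 45 days = December 16, 2009.

September 22, 2009; November 1, 2009; December 16, 2009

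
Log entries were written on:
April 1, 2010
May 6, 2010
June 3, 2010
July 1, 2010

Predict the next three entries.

August 5, 2010; September 2, 2010; October 7, 2010

All dates are Thursdays, 35, 28, 28 days apart.
Specifically, the 1st Thursday of each month.
August 2010 — 1st Thursday is August 5, 2010.
1st Thursday of September 2010: September 2, 2010.
October 2010 — 1st Thursday is October 7, 2010.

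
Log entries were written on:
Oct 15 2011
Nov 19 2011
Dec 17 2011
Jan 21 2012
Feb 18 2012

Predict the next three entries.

Mar 17 2012, Apr 21 2012, May 19 2012

These are Saturdays at 28- or 35-day spacing (35, 28, 35, 28).
The pattern: 3rd Saturday of the month.
3rd Saturday of March 2012: Mar 17 2012.
3rd Saturday of April 2012: Apr 21 2012.
3rd Saturday of May 2012: May 19 2012.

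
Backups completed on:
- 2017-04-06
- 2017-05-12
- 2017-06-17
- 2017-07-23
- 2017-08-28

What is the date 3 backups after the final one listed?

2017-12-14

The spacing is 36, 36, 36, 36 days — always 36 days.
2017-08-28 + 36 days = 2017-10-03.
2017-10-03 + 36 days = 2017-11-08.
2017-11-08 + 36 days = 2017-12-14.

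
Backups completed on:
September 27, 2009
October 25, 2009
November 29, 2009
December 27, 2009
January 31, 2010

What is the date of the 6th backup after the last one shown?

July 25, 2010

Every date is a Sunday; gaps 28, 35, 28, 35 days.
Each is the last Sunday of its month (at least one falls on the 29th or later, ruling out '4th Sunday').
February 2010 ends with Sunday February 28, 2010.
March 2010 ends with Sunday March 28, 2010.
Last Sunday of April 2010: April 25, 2010.
Last Sunday of May 2010: May 30, 2010.
Last Sunday of June 2010: June 27, 2010.
Last Sunday of July 2010: July 25, 2010.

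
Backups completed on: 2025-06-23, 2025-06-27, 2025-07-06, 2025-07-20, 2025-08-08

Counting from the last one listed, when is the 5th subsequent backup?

2026-01-25

Intervals are 4, 9, 14, 19 days — an arithmetic progression with common difference 5.
Next gap: 24 days. 2025-08-08 + 24 days = 2025-09-01.
Next gap: 29 days. 2025-09-01 + 29 days = 2025-09-30.
Next gap: 34 days. 2025-09-30 + 34 days = 2025-11-03.
Next gap: 39 days. 2025-11-03 + 39 days = 2025-12-12.
Next gap: 44 days. 2025-12-12 + 44 days = 2026-01-25.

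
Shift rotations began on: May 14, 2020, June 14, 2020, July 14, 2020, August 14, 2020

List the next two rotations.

The day-of-month is always 14 (31, 30, 31 days between events).
So this recurs on the 14th of each month.
September 2020: September 14, 2020.
October 2020: October 14, 2020.

September 14, 2020; October 14, 2020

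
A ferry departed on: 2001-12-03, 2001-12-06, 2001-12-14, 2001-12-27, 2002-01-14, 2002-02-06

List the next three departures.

2002-03-06, 2002-04-08, 2002-05-16

The spacing grows by 5 each time: 3, 8, 13, 18, 23 days.
Next gap: 28 days. 2002-02-06 + 28 days = 2002-03-06.
Next gap: 33 days. 2002-03-06 + 33 days = 2002-04-08.
Next gap: 38 days. 2002-04-08 + 38 days = 2002-05-16.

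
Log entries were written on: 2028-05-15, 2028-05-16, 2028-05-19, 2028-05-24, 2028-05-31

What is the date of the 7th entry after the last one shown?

The spacing grows by 2 each time: 1, 3, 5, 7 days.
Next gap: 9 days. 2028-05-31 + 9 days = 2028-06-09.
Next gap: 11 days. 2028-06-09 + 11 days = 2028-06-20.
Next gap: 13 days. 2028-06-20 + 13 days = 2028-07-03.
Next gap: 15 days. 2028-07-03 + 15 days = 2028-07-18.
Next gap: 17 days. 2028-07-18 + 17 days = 2028-08-04.
Next gap: 19 days. 2028-08-04 + 19 days = 2028-08-23.
Next gap: 21 days. 2028-08-23 + 21 days = 2028-09-13.

2028-09-13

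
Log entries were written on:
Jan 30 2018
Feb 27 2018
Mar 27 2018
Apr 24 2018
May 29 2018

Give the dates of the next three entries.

Every date is a Tuesday; gaps 28, 28, 28, 35 days.
Each is the last Tuesday of its month (at least one falls on the 29th or later, ruling out '4th Tuesday').
Last Tuesday of June 2018: Jun 26 2018.
July 2018 ends with Tuesday Jul 31 2018.
August 2018 ends with Tuesday Aug 28 2018.

Jun 26 2018, Jul 31 2018, Aug 28 2018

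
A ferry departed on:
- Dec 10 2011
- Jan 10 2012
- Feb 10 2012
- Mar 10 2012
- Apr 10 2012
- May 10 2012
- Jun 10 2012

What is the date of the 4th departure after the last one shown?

Oct 10 2012

Each date is the 10th; the gaps (31, 31, 29, 31, 30, 31) track the month lengths.
The rule is the 10th of each month.
July 2012: Jul 10 2012.
August 2012: Aug 10 2012.
September 2012: Sep 10 2012.
October 2012: Oct 10 2012.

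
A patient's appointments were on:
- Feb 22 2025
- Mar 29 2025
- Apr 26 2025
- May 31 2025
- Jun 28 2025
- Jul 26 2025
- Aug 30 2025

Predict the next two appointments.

Sep 27 2025, Oct 25 2025

These are Saturdays with 35, 28, 35, 28, 28, 35-day gaps.
Each is the final Saturday of its month — Mar 29 2025 is past the 28th, so '4th Saturday' doesn't fit.
Last Saturday of September 2025: Sep 27 2025.
Last Saturday of October 2025: Oct 25 2025.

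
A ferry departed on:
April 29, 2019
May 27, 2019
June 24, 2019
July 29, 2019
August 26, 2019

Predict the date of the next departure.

September 30, 2019

Every date is a Monday; gaps 28, 28, 35, 28 days.
Each is the last Monday of its month (at least one falls on the 29th or later, ruling out '4th Monday').
Last Monday of September 2019: September 30, 2019.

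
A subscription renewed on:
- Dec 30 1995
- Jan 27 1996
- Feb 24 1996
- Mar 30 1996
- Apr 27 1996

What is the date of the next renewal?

May 25 1996

All Saturdays; the gaps (28, 28, 35, 28) vary with month length.
This is the last Saturday of each month.
May 1996 ends with Saturday May 25 1996.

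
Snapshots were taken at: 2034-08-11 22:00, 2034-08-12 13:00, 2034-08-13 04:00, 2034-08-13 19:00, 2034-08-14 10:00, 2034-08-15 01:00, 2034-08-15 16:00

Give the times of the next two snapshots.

2034-08-16 07:00, 2034-08-16 22:00

Spacing: 15, 15, 15, 15, 15, 15 h — constant 15 h.
2034-08-15 16:00 + 15 h = 2034-08-16 07:00.
2034-08-16 07:00 + 15 h = 2034-08-16 22:00.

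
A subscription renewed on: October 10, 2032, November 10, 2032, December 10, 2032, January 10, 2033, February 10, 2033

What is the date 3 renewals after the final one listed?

The day-of-month is always 10 (31, 30, 31, 31 days between events).
So this recurs on the 10th of each month.
March 2033: March 10, 2033.
Next: April 2033 → April 10, 2033.
Next: May 2033 → May 10, 2033.

May 10, 2033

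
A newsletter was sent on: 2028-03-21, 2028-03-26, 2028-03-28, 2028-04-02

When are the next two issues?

Gaps: 5, 2, 5 days — not constant, but cyclic with period 2.
The events fall on every Tuesday and Sunday.
Next Tuesday: 2028-04-04.
Next Sunday: 2028-04-09.

2028-04-04, 2028-04-09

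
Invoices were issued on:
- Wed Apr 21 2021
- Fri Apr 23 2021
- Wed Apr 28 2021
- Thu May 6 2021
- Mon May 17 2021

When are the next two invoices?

The spacing grows by 3 each time: 2, 5, 8, 11 days.
Next gap: 14 days. Mon May 17 2021 + 14 days = Mon May 31 2021.
Next gap: 17 days. Mon May 31 2021 + 17 days = Thu Jun 17 2021.

Mon May 31 2021, Thu Jun 17 2021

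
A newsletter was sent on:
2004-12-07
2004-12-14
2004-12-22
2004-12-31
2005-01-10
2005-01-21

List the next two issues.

2005-02-02, 2005-02-15

Intervals are 7, 8, 9, 10, 11 days — an arithmetic progression with common difference 1.
Next gap: 12 days. 2005-01-21 + 12 days = 2005-02-02.
Next gap: 13 days. 2005-02-02 + 13 days = 2005-02-15.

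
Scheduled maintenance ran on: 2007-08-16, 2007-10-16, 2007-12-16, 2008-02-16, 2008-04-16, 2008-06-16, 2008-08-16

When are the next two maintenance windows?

The day-of-month is always 16 (61, 61, 62, 60, 61, 61 days between events).
So this recurs on the 16th of every 2 months.
October 2008: 2008-10-16.
Next: December 2008 → 2008-12-16.

2008-10-16, 2008-12-16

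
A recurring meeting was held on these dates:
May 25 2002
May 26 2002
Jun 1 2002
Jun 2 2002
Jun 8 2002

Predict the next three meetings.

Every event lands on a Saturday or Sunday (gaps cycle 1, 6, 1, 6).
So the schedule is: every Saturday and Sunday.
Next Sunday: Jun 9 2002.
Next Saturday: Jun 15 2002.
The following Sunday is Jun 16 2002.

Jun 9 2002, Jun 15 2002, Jun 16 2002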